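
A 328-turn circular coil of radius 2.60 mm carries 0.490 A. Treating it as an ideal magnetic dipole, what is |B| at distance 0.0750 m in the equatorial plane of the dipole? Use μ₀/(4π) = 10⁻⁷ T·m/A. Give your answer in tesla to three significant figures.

B ≈ 8.09×10⁻⁷ T

m = NIA = NIπa² = 328·(0.490)·π·(0.00260)² = 0.003413 A·m².
In the equatorial plane B = (μ₀/4π)·m/r³ (half the axial value).
B = (10⁻⁷)·(0.003413) / (0.0750)³ = 8.090×10⁻⁷ T.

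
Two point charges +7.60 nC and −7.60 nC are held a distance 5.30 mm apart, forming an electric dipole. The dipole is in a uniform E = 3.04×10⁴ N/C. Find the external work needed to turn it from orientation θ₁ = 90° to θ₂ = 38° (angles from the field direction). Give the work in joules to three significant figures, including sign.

Dipole moment p = qd = (7.60×10⁻⁹ C)(0.00530 m) = 4.028×10⁻¹¹ C·m.
W_ext = ΔU = U(θ₂) − U(θ₁) = −pE cosθ₂ − (−pE cosθ₁) = pE(cosθ₁ − cosθ₂).
W = (4.028×10⁻¹¹)(3.04×10⁴)·(cos90° − cos38°) = (1.225×10⁻⁶)·(-0.7880) = -9.649×10⁻⁷ J.

W ≈ -9.65×10⁻⁷ J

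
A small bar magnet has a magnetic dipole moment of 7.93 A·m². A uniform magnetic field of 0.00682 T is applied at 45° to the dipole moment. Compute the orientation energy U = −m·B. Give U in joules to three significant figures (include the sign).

U ≈ -0.0382 J

U = −m·B = −mB cosθ.
U = −(7.93)(0.00682)·cos45° = -0.03824 J.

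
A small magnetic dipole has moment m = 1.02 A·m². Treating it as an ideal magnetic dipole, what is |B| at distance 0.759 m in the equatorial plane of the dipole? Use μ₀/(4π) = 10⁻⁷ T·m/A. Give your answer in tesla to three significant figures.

In the equatorial plane B = (μ₀/4π)·m/r³ (half the axial value).
B = (10⁻⁷)·(1.02) / (0.759)³ = 2.333×10⁻⁷ T.

B ≈ 2.33×10⁻⁷ T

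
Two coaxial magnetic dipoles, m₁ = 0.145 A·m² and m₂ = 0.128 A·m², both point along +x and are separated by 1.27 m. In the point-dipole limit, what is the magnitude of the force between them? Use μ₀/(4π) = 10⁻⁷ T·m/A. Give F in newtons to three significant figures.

F ≈ 4.28×10⁻⁹ N

On-axis B of dipole 1: B = (μ₀/4π)·2m₁/r³. Force on dipole 2: F = m₂·dB/dr.
dB/dr = −(μ₀/4π)·6m₁/r⁴, so |F| = (μ₀/4π)·6m₁m₂/r⁴.
F = 6(10⁻⁷)(0.145)(0.128)/(1.27)⁴ = 4.281×10⁻⁹ N.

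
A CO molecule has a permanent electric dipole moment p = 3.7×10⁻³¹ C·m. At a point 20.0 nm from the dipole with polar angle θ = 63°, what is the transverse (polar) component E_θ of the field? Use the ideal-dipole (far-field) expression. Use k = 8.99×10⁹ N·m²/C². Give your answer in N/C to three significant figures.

E_θ ≈ 370 N/C

For a dipole, E_θ = (kp sinθ)/r³.
kp/r³ = (8.99×10⁹)(3.70×10⁻³¹)/(2.00×10⁻⁸)³ = 415.8 N/C.
E_θ = 415.8·sin63° = 370.5 N/C.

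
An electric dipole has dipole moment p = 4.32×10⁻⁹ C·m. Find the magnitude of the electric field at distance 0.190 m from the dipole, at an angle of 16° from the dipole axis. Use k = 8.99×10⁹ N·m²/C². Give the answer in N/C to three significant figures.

At angle θ the dipole field magnitude is E = (kp/r³)·√(1 + 3cos²θ).
kp/r³ = (8.99×10⁹)(4.32×10⁻⁹) / (0.190)³ = 5662 N/C.
√(1 + 3cos²16°) = √(1 + 3·0.9240) = √3.7721 ≈ 1.9422.
E ≈ 5662 × 1.942 = 1.100×10⁴ N/C.

E ≈ 1.10×10⁴ N/C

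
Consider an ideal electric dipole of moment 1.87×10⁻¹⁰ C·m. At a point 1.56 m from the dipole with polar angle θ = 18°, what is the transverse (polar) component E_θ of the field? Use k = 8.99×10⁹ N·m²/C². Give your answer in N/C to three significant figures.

E_θ ≈ 0.137 N/C

For a dipole, E_θ = (kp sinθ)/r³.
kp/r³ = (8.99×10⁹)(1.87×10⁻¹⁰)/(1.56)³ = 0.4428 N/C.
E_θ = 0.4428·sin18° = 0.1368 N/C.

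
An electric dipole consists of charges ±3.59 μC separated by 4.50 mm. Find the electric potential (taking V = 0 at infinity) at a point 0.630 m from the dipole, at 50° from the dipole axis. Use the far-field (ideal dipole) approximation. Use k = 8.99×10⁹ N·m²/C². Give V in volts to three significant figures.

Dipole moment p = qd = (3.59×10⁻⁶ C)(0.00450 m) = 1.616×10⁻⁸ C·m.
The dipole potential is V = kp cosθ / r².
V = (8.99×10⁹)(1.616×10⁻⁸)·cos50° / (0.630)² = 235.3 V.

V ≈ 235 V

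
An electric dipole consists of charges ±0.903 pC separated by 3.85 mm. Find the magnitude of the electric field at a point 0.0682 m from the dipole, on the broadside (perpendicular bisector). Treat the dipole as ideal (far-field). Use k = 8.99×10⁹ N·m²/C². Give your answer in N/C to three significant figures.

Dipole moment p = qd = (9.03×10⁻¹³ C)(0.00385 m) = 3.477×10⁻¹⁵ C·m.
On the perpendicular bisector E = kp/r³ (half the axial value at the same distance).
E = (8.99×10⁹)(3.477×10⁻¹⁵) / (0.0682)³ = 0.09854 N/C.

E ≈ 0.0985 N/C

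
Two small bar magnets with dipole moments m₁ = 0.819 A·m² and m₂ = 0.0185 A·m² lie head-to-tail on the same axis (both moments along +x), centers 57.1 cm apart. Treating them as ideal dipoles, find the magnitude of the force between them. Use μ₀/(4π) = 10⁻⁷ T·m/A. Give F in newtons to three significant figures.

F ≈ 8.55×10⁻⁸ N

On-axis B of dipole 1: B = (μ₀/4π)·2m₁/r³. Force on dipole 2: F = m₂·dB/dr.
dB/dr = −(μ₀/4π)·6m₁/r⁴, so |F| = (μ₀/4π)·6m₁m₂/r⁴.
F = 6(10⁻⁷)(0.819)(0.0185)/(0.571)⁴ = 8.552×10⁻⁸ N.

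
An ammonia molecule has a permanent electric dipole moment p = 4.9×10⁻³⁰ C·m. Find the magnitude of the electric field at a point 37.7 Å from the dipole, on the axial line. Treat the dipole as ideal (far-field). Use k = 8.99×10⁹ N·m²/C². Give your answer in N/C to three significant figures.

E ≈ 1.64×10⁶ N/C

On the dipole axis E = 2kp/r³.
E = 2·(8.99×10⁹)(4.90×10⁻³⁰) / (3.77×10⁻⁹)³ = 1.644×10⁶ N/C.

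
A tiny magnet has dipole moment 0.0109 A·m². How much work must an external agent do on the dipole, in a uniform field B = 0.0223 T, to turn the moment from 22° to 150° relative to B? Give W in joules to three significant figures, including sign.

W ≈ 4.36×10⁻⁴ J

W_ext = ΔU = −mB cosθ₂ + mB cosθ₁ = mB(cosθ₁ − cosθ₂).
W = (0.0109)(0.0223)·(cos22° − cos150°) = (2.431×10⁻⁴)·(+1.7932) = 4.359×10⁻⁴ J.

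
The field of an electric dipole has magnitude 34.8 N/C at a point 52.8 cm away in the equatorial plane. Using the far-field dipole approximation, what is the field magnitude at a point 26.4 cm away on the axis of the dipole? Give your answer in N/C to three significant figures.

Dipole fields scale as 1/r³ in the far field.
The axial field is twice the equatorial field at the same r, so the geometry factor is 2/1.
E₂ = E₁ · (2/1) · (r₁/r₂)³ = 34.8 · 2 · (52.8/26.4)³.
(r₁/r₂)³ = (2)³ = 8.
E₂ ≈ 556.8 N/C.

E ≈ 557 N/C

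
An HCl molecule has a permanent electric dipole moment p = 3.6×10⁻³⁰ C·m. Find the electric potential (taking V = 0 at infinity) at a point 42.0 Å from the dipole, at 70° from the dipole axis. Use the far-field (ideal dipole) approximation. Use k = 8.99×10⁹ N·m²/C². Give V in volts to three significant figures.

The dipole potential is V = kp cosθ / r².
V = (8.99×10⁹)(3.60×10⁻³⁰)·cos70° / (4.20×10⁻⁹)² = 6.275×10⁻⁴ V.

V ≈ 6.28×10⁻⁴ V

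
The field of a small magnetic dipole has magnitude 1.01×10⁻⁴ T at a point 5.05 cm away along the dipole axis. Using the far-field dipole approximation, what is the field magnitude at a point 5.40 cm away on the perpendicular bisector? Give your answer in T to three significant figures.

Dipole fields scale as 1/r³ in the far field.
The axial field is twice the equatorial field at the same r, so the geometry factor is 1/2.
B₂ = B₁ · (1/2) · (r₁/r₂)³ = 1.01×10⁻⁴ · 0.5 · (5.05/5.40)³.
(r₁/r₂)³ = (0.9352)³ = 0.8179.
B₂ ≈ 4.130×10⁻⁵ T.

B ≈ 4.13×10⁻⁵ T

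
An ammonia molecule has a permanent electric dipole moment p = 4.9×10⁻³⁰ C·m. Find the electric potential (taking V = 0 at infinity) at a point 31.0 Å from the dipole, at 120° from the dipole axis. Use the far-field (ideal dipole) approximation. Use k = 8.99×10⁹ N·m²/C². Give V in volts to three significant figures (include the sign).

V ≈ -0.00229 V

The dipole potential is V = kp cosθ / r².
V = (8.99×10⁹)(4.90×10⁻³⁰)·cos120° / (3.10×10⁻⁹)² = -0.002292 V.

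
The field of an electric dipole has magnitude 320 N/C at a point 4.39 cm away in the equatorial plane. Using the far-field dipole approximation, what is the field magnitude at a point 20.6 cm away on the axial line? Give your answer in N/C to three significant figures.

E ≈ 6.19 N/C

Dipole fields scale as 1/r³ in the far field.
The axial field is twice the equatorial field at the same r, so the geometry factor is 2/1.
E₂ = E₁ · (2/1) · (r₁/r₂)³ = 320 · 2 · (4.39/20.6)³.
(r₁/r₂)³ = (0.2131)³ = 0.009678.
E₂ ≈ 6.194 N/C.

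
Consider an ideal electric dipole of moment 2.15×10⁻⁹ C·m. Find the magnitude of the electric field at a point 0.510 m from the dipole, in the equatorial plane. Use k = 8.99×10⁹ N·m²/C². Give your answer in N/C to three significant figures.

On the perpendicular bisector E = kp/r³ (half the axial value at the same distance).
E = (8.99×10⁹)(2.15×10⁻⁹) / (0.510)³ = 145.7 N/C.

E ≈ 146 N/C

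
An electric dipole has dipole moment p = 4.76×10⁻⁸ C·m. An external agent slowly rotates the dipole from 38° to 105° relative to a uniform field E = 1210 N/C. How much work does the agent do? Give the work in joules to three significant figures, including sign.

W ≈ 6.03×10⁻⁵ J

W_ext = ΔU = U(θ₂) − U(θ₁) = −pE cosθ₂ − (−pE cosθ₁) = pE(cosθ₁ − cosθ₂).
W = (4.76×10⁻⁸)(1210)·(cos38° − cos105°) = (5.760×10⁻⁵)·(+1.0468) = 6.029×10⁻⁵ J.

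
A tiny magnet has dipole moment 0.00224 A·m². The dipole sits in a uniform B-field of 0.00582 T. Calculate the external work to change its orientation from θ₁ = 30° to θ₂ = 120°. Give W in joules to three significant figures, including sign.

W ≈ 1.78×10⁻⁵ J

W_ext = ΔU = −mB cosθ₂ + mB cosθ₁ = mB(cosθ₁ − cosθ₂).
W = (0.00224)(0.00582)·(cos30° − cos120°) = (1.304×10⁻⁵)·(+1.3660) = 1.781×10⁻⁵ J.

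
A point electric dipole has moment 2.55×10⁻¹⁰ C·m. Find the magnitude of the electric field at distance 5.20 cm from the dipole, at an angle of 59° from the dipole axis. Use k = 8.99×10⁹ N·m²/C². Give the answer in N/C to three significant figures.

At angle θ the dipole field magnitude is E = (kp/r³)·√(1 + 3cos²θ).
kp/r³ = (8.99×10⁹)(2.55×10⁻¹⁰) / (0.0520)³ = 1.630×10⁴ N/C.
√(1 + 3cos²59°) = √(1 + 3·0.2653) = √1.7958 ≈ 1.3401.
E ≈ 1.630×10⁴ × 1.340 = 2.185×10⁴ N/C.

E ≈ 2.18×10⁴ N/C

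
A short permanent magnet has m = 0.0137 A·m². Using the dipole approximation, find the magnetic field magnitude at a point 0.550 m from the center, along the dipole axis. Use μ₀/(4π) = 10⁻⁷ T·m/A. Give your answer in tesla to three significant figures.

B ≈ 1.65×10⁻⁸ T

On axis B = (μ₀/4π)·2m/r³.
B = 2·(10⁻⁷)·(0.0137) / (0.550)³ = 1.647×10⁻⁸ T.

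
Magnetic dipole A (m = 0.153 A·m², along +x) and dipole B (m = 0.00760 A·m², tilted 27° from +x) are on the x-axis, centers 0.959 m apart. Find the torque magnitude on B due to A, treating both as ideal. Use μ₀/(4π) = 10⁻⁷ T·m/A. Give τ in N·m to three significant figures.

Dipole B is on the axis of dipole A, so B₁ there is axial: B₁ = (μ₀/4π)·2m₁/r³ along +x.
B₁ = 2(10⁻⁷)(0.153)/(0.959)³ = 3.469×10⁻⁸ T.
τ = m₂ B₁ sinθ.
τ = (0.00760)(3.469×10⁻⁸)·sin27° = 1.197×10⁻¹⁰ N·m.

τ ≈ 1.20×10⁻¹⁰ N·m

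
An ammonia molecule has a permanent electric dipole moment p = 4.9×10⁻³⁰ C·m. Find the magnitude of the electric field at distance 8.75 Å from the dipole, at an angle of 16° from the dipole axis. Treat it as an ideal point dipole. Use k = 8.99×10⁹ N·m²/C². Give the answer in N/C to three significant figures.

E ≈ 1.28×10⁸ N/C

At angle θ the dipole field magnitude is E = (kp/r³)·√(1 + 3cos²θ).
kp/r³ = (8.99×10⁹)(4.90×10⁻³⁰) / (8.75×10⁻¹⁰)³ = 6.576×10⁷ N/C.
√(1 + 3cos²16°) = √(1 + 3·0.9240) = √3.7721 ≈ 1.9422.
E ≈ 6.576×10⁷ × 1.942 = 1.277×10⁸ N/C.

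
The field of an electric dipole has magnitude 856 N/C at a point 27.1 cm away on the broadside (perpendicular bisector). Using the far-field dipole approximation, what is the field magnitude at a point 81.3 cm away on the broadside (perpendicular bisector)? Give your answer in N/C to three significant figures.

Dipole fields scale as 1/r³ in the far field; the geometry is the same at both points.
E₂ = E₁ · (r₁/r₂)³ = 856 · (27.1/81.3)³.
(r₁/r₂)³ = (0.3333)³ = 0.03704.
E₂ ≈ 31.70 N/C.

E ≈ 31.7 N/C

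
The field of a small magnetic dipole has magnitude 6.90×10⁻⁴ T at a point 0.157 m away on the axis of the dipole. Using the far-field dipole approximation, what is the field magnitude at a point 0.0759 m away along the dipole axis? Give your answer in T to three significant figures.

B ≈ 0.00611 T

Dipole fields scale as 1/r³ in the far field; the geometry is the same at both points.
B₂ = B₁ · (r₁/r₂)³ = 6.90×10⁻⁴ · (0.157/0.0759)³.
(r₁/r₂)³ = (2.069)³ = 8.851.
B₂ ≈ 0.006107 T.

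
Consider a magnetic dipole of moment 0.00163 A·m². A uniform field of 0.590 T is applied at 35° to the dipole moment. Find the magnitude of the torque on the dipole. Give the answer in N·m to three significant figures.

τ ≈ 5.52×10⁻⁴ N·m

Torque on a magnetic dipole: τ = mB sinθ.
τ = (0.00163)(0.590)·sin35° = 5.516×10⁻⁴ N·m.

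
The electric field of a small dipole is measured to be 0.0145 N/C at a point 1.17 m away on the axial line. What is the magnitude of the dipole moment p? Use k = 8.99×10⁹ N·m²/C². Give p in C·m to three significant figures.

p ≈ 1.29×10⁻¹² C·m

On axis E = 2kp/r³, so p = Er³/(2k).
p = (0.0145)·(1.17)³ / (2·8.99×10⁹) = 1.292×10⁻¹² C·m.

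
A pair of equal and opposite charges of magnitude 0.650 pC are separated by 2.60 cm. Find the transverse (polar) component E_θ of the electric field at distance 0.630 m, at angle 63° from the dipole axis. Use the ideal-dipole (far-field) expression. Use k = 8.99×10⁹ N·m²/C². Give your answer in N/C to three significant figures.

E_θ ≈ 5.41×10⁻⁴ N/C

Dipole moment p = qd = (6.50×10⁻¹³ C)(0.0260 m) = 1.69×10⁻¹⁴ C·m.
For a dipole, E_θ = (kp sinθ)/r³.
kp/r³ = (8.99×10⁹)(1.69×10⁻¹⁴)/(0.630)³ = 6.076×10⁻⁴ N/C.
E_θ = 6.076×10⁻⁴·sin63° = 5.414×10⁻⁴ N/C.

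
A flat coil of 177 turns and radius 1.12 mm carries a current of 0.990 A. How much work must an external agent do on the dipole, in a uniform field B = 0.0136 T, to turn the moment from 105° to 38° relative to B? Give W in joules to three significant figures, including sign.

W ≈ -9.83×10⁻⁶ J

m = NIA = NIπa² = 177·(0.990)·π·(0.00112)² = 6.905×10⁻⁴ A·m².
W_ext = ΔU = −mB cosθ₂ + mB cosθ₁ = mB(cosθ₁ − cosθ₂).
W = (6.905×10⁻⁴)(0.0136)·(cos105° − cos38°) = (9.391×10⁻⁶)·(-1.0468) = -9.831×10⁻⁶ J.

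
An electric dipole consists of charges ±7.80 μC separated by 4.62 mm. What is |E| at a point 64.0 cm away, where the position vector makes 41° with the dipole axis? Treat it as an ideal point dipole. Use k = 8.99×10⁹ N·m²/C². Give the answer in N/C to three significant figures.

E ≈ 2030 N/C

Dipole moment p = qd = (7.80×10⁻⁶ C)(0.00462 m) = 3.604×10⁻⁸ C·m.
At angle θ the dipole field magnitude is E = (kp/r³)·√(1 + 3cos²θ).
kp/r³ = (8.99×10⁹)(3.604×10⁻⁸) / (0.640)³ = 1236 N/C.
√(1 + 3cos²41°) = √(1 + 3·0.5696) = √2.7088 ≈ 1.6458.
E ≈ 1236 × 1.646 = 2034 N/C.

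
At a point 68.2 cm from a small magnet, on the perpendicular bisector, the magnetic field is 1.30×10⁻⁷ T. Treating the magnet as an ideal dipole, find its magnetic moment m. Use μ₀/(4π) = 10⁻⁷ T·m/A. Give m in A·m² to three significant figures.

m ≈ 0.412 A·m²

In the equatorial plane B = (μ₀/4π)·m/r³, so m = Br³·4π/(μ₀).
m = (1.30×10⁻⁷)·(0.682)³ / (10⁻⁷) = 0.4124 A·m².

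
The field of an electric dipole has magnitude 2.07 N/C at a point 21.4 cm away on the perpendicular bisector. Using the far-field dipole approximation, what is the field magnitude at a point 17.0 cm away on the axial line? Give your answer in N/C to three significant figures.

Dipole fields scale as 1/r³ in the far field.
The axial field is twice the equatorial field at the same r, so the geometry factor is 2/1.
E₂ = E₁ · (2/1) · (r₁/r₂)³ = 2.07 · 2 · (21.4/17.0)³.
(r₁/r₂)³ = (1.259)³ = 1.995.
E₂ ≈ 8.258 N/C.

E ≈ 8.26 N/C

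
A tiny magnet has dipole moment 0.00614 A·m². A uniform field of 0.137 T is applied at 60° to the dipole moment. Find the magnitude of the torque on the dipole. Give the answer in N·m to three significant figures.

Torque on a magnetic dipole: τ = mB sinθ.
τ = (0.00614)(0.137)·sin60° = 7.285×10⁻⁴ N·m.

τ ≈ 7.28×10⁻⁴ N·m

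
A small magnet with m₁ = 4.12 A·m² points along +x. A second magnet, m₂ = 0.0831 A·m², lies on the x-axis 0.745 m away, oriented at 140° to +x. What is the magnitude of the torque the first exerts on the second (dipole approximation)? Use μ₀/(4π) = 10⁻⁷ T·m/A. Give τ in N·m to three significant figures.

τ ≈ 1.06×10⁻⁷ N·m

Dipole B is on the axis of dipole A, so B₁ there is axial: B₁ = (μ₀/4π)·2m₁/r³ along +x.
B₁ = 2(10⁻⁷)(4.12)/(0.745)³ = 1.993×10⁻⁶ T.
τ = m₂ B₁ sinθ.
τ = (0.0831)(1.993×10⁻⁶)·sin140° = 1.064×10⁻⁷ N·m.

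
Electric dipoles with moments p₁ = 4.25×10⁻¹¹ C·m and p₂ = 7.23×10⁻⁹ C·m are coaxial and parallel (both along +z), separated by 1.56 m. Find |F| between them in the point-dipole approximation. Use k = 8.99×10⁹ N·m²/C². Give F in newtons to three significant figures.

On-axis field of dipole 1 at distance r: E = 2kp₁/r³. Force on dipole 2 is F = p₂·dE/dr (gradient along axis).
dE/dr = −6kp₁/r⁴, so |F| = 6kp₁p₂/r⁴ (attractive for aligned moments).
F = 6(8.99×10⁹)(4.25×10⁻¹¹)(7.23×10⁻⁹)/(1.56)⁴ = 2.799×10⁻⁹ N.

F ≈ 2.80×10⁻⁹ N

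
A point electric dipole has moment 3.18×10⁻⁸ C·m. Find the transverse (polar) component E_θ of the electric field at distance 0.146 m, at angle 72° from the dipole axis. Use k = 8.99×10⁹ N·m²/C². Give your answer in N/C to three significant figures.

For a dipole, E_θ = (kp sinθ)/r³.
kp/r³ = (8.99×10⁹)(3.18×10⁻⁸)/(0.146)³ = 9.186×10⁴ N/C.
E_θ = 9.186×10⁴·sin72° = 8.736×10⁴ N/C.

E_θ ≈ 8.74×10⁴ N/C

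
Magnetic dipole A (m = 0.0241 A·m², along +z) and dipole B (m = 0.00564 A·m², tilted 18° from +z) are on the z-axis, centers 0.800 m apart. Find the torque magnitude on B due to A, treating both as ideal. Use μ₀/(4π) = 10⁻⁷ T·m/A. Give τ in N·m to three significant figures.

Dipole B is on the axis of dipole A, so B₁ there is axial: B₁ = (μ₀/4π)·2m₁/r³ along +z.
B₁ = 2(10⁻⁷)(0.0241)/(0.800)³ = 9.414×10⁻⁹ T.
τ = m₂ B₁ sinθ.
τ = (0.00564)(9.414×10⁻⁹)·sin18° = 1.641×10⁻¹¹ N·m.

τ ≈ 1.64×10⁻¹¹ N·m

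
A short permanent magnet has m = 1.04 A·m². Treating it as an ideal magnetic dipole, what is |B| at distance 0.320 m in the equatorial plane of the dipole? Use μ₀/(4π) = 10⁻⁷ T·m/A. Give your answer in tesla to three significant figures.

In the equatorial plane B = (μ₀/4π)·m/r³ (half the axial value).
B = (10⁻⁷)·(1.04) / (0.320)³ = 3.174×10⁻⁶ T.

B ≈ 3.17×10⁻⁶ T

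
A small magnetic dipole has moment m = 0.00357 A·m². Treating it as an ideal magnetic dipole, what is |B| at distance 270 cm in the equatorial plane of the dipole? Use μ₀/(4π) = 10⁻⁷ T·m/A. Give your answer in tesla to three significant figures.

In the equatorial plane B = (μ₀/4π)·m/r³ (half the axial value).
B = (10⁻⁷)·(0.00357) / (2.70)³ = 1.814×10⁻¹¹ T.

B ≈ 1.81×10⁻¹¹ T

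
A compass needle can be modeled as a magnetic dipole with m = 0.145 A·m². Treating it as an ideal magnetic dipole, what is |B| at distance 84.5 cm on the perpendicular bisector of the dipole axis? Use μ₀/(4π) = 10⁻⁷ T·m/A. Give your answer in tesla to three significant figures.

In the equatorial plane B = (μ₀/4π)·m/r³ (half the axial value).
B = (10⁻⁷)·(0.145) / (0.845)³ = 2.403×10⁻⁸ T.

B ≈ 2.40×10⁻⁸ T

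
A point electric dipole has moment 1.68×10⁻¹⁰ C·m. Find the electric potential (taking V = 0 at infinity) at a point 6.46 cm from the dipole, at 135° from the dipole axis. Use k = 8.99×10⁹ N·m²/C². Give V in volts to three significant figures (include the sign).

V ≈ -256 V

The dipole potential is V = kp cosθ / r².
V = (8.99×10⁹)(1.68×10⁻¹⁰)·cos135° / (0.0646)² = -255.9 V.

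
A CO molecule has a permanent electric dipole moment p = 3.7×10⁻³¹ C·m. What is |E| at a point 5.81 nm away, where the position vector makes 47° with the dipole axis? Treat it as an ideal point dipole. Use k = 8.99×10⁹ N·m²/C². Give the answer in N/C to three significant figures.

At angle θ the dipole field magnitude is E = (kp/r³)·√(1 + 3cos²θ).
kp/r³ = (8.99×10⁹)(3.70×10⁻³¹) / (5.81×10⁻⁹)³ = 1.696×10⁴ N/C.
√(1 + 3cos²47°) = √(1 + 3·0.4651) = √2.3954 ≈ 1.5477.
E ≈ 1.696×10⁴ × 1.548 = 2.625×10⁴ N/C.

E ≈ 2.62×10⁴ N/C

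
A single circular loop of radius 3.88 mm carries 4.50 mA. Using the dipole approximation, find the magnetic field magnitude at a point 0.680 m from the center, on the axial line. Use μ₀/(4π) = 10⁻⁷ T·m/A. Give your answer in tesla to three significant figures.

B ≈ 1.35×10⁻¹³ T

Magnetic moment m = IA = Iπa² = (0.00450)·π·(0.00388)² = 2.128×10⁻⁷ A·m².
On axis B = (μ₀/4π)·2m/r³.
B = 2·(10⁻⁷)·(2.128×10⁻⁷) / (0.680)³ = 1.354×10⁻¹³ T.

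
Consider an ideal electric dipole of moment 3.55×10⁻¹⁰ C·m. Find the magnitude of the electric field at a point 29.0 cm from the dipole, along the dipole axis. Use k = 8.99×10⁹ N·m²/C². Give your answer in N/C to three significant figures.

E ≈ 262 N/C

On the dipole axis E = 2kp/r³.
E = 2·(8.99×10⁹)(3.55×10⁻¹⁰) / (0.290)³ = 261.7 N/C.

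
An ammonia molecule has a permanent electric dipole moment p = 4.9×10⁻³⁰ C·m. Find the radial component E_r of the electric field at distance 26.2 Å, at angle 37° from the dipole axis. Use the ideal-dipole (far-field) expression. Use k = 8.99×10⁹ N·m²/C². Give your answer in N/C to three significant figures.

E_r ≈ 3.91×10⁶ N/C

For a dipole, E_r = (2kp cosθ)/r³.
kp/r³ = (8.99×10⁹)(4.90×10⁻³⁰)/(2.62×10⁻⁹)³ = 2.449×10⁶ N/C.
E_r = 2·2.449×10⁶·cos37° = 3.912×10⁶ N/C.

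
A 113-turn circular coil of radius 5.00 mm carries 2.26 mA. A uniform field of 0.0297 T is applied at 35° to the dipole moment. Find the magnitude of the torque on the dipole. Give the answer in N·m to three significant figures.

τ ≈ 3.42×10⁻⁷ N·m

m = NIA = NIπa² = 113·(0.00226)·π·(0.00500)² = 2.006×10⁻⁵ A·m².
Torque on a magnetic dipole: τ = mB sinθ.
τ = (2.006×10⁻⁵)(0.0297)·sin35° = 3.417×10⁻⁷ N·m.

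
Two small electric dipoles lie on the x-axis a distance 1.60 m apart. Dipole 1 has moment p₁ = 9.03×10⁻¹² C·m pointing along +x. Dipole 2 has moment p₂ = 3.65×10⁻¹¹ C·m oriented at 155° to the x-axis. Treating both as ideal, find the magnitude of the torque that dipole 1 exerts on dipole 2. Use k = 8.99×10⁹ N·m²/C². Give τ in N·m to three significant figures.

The second dipole sits on the axis of the first, so the field there is axial: E₁ = 2kp₁/r³ along +x.
E₁ = 2(8.99×10⁹)(9.03×10⁻¹²)/(1.60)³ = 0.03964 N/C.
Torque on the second dipole: τ = p₂ E₁ sinθ.
τ = (3.65×10⁻¹¹)(0.03964)·sin155° = 6.114×10⁻¹³ N·m.

τ ≈ 6.11×10⁻¹³ N·m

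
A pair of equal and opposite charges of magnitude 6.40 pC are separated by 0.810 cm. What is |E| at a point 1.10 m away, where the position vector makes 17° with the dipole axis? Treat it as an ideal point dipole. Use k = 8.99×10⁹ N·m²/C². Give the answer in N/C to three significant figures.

E ≈ 6.77×10⁻⁴ N/C

Dipole moment p = qd = (6.40×10⁻¹² C)(0.00810 m) = 5.184×10⁻¹⁴ C·m.
At angle θ the dipole field magnitude is E = (kp/r³)·√(1 + 3cos²θ).
kp/r³ = (8.99×10⁹)(5.184×10⁻¹⁴) / (1.10)³ = 3.501×10⁻⁴ N/C.
√(1 + 3cos²17°) = √(1 + 3·0.9145) = √3.7436 ≈ 1.9348.
E ≈ 3.501×10⁻⁴ × 1.935 = 6.775×10⁻⁴ N/C.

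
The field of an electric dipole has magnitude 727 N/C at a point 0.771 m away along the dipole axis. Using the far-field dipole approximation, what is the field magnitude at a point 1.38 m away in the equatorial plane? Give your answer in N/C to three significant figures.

E ≈ 63.4 N/C

Dipole fields scale as 1/r³ in the far field.
The axial field is twice the equatorial field at the same r, so the geometry factor is 1/2.
E₂ = E₁ · (1/2) · (r₁/r₂)³ = 727 · 0.5 · (0.771/1.38)³.
(r₁/r₂)³ = (0.5587)³ = 0.1744.
E₂ ≈ 63.39 N/C.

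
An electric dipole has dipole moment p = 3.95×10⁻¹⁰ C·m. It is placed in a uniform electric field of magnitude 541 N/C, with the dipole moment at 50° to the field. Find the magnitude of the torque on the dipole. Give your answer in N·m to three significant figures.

τ ≈ 1.64×10⁻⁷ N·m

Torque on an electric dipole: τ = pE sinθ.
τ = (3.95×10⁻¹⁰)(541)·sin50° = 1.637×10⁻⁷ N·m.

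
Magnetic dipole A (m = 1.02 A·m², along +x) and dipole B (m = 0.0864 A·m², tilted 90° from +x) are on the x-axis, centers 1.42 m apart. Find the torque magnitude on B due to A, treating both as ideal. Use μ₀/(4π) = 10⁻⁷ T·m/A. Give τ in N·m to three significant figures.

τ ≈ 6.16×10⁻⁹ N·m

Dipole B is on the axis of dipole A, so B₁ there is axial: B₁ = (μ₀/4π)·2m₁/r³ along +x.
B₁ = 2(10⁻⁷)(1.02)/(1.42)³ = 7.125×10⁻⁸ T.
τ = m₂ B₁ sinθ.
τ = (0.0864)(7.125×10⁻⁸)·sin90° = 6.156×10⁻⁹ N·m.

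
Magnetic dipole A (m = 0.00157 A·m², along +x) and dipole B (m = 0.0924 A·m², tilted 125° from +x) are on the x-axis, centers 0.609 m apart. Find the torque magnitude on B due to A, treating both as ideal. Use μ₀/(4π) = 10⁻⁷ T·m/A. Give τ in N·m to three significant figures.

Dipole B is on the axis of dipole A, so B₁ there is axial: B₁ = (μ₀/4π)·2m₁/r³ along +x.
B₁ = 2(10⁻⁷)(0.00157)/(0.609)³ = 1.390×10⁻⁹ T.
τ = m₂ B₁ sinθ.
τ = (0.0924)(1.390×10⁻⁹)·sin125° = 1.052×10⁻¹⁰ N·m.

τ ≈ 1.05×10⁻¹⁰ N·m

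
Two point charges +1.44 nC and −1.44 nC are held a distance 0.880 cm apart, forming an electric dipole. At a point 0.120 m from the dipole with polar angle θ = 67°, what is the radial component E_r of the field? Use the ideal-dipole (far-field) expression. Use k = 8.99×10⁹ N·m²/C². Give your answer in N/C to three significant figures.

E_r ≈ 51.5 N/C

Dipole moment p = qd = (1.44×10⁻⁹ C)(0.00880 m) = 1.267×10⁻¹¹ C·m.
For a dipole, E_r = (2kp cosθ)/r³.
kp/r³ = (8.99×10⁹)(1.267×10⁻¹¹)/(0.120)³ = 65.92 N/C.
E_r = 2·65.92·cos67° = 51.51 N/C.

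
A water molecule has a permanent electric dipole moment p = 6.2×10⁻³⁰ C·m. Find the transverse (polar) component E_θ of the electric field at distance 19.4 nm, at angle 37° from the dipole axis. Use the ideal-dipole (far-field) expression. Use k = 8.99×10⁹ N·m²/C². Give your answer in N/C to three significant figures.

E_θ ≈ 4590 N/C

For a dipole, E_θ = (kp sinθ)/r³.
kp/r³ = (8.99×10⁹)(6.20×10⁻³⁰)/(1.94×10⁻⁸)³ = 7634 N/C.
E_θ = 7634·sin37° = 4594 N/C.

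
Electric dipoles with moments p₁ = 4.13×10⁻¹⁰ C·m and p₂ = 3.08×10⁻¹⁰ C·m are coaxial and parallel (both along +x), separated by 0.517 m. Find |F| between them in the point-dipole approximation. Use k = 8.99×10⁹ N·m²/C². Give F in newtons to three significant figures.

F ≈ 9.60×10⁻⁸ N

On-axis field of dipole 1 at distance r: E = 2kp₁/r³. Force on dipole 2 is F = p₂·dE/dr (gradient along axis).
dE/dr = −6kp₁/r⁴, so |F| = 6kp₁p₂/r⁴ (attractive for aligned moments).
F = 6(8.99×10⁹)(4.13×10⁻¹⁰)(3.08×10⁻¹⁰)/(0.517)⁴ = 9.604×10⁻⁸ N.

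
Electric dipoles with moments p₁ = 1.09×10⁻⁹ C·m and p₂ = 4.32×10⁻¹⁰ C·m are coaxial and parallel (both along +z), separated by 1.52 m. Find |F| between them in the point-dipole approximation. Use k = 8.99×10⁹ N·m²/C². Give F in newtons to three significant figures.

On-axis field of dipole 1 at distance r: E = 2kp₁/r³. Force on dipole 2 is F = p₂·dE/dr (gradient along axis).
dE/dr = −6kp₁/r⁴, so |F| = 6kp₁p₂/r⁴ (attractive for aligned moments).
F = 6(8.99×10⁹)(1.09×10⁻⁹)(4.32×10⁻¹⁰)/(1.52)⁴ = 4.758×10⁻⁹ N.

F ≈ 4.76×10⁻⁹ N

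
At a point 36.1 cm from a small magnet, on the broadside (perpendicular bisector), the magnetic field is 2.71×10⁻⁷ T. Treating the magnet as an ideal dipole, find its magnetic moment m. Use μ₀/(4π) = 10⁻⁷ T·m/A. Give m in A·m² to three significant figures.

In the equatorial plane B = (μ₀/4π)·m/r³, so m = Br³·4π/(μ₀).
m = (2.71×10⁻⁷)·(0.361)³ / (10⁻⁷) = 0.1275 A·m².

m ≈ 0.127 A·m²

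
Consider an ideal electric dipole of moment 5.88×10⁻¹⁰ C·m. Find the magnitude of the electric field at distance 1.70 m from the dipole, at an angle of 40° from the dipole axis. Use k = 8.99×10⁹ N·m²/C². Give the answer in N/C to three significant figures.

E ≈ 1.79 N/C

At angle θ the dipole field magnitude is E = (kp/r³)·√(1 + 3cos²θ).
kp/r³ = (8.99×10⁹)(5.88×10⁻¹⁰) / (1.70)³ = 1.076 N/C.
√(1 + 3cos²40°) = √(1 + 3·0.5868) = √2.7605 ≈ 1.6615.
E ≈ 1.076 × 1.661 = 1.788 N/C.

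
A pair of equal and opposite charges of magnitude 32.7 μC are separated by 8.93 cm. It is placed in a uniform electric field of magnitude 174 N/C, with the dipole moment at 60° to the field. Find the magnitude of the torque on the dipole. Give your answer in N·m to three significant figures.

Dipole moment p = qd = (3.27×10⁻⁵ C)(0.0893 m) = 2.92×10⁻⁶ C·m.
Torque on an electric dipole: τ = pE sinθ.
τ = (2.92×10⁻⁶)(174)·sin60° = 4.400×10⁻⁴ N·m.

τ ≈ 4.40×10⁻⁴ N·m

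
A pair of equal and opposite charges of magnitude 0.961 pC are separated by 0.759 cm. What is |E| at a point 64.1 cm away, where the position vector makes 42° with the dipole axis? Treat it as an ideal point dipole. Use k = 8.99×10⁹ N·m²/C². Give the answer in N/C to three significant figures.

E ≈ 4.06×10⁻⁴ N/C

Dipole moment p = qd = (9.61×10⁻¹³ C)(0.00759 m) = 7.294×10⁻¹⁵ C·m.
At angle θ the dipole field magnitude is E = (kp/r³)·√(1 + 3cos²θ).
kp/r³ = (8.99×10⁹)(7.294×10⁻¹⁵) / (0.641)³ = 2.490×10⁻⁴ N/C.
√(1 + 3cos²42°) = √(1 + 3·0.5523) = √2.6568 ≈ 1.6300.
E ≈ 2.490×10⁻⁴ × 1.630 = 4.058×10⁻⁴ N/C.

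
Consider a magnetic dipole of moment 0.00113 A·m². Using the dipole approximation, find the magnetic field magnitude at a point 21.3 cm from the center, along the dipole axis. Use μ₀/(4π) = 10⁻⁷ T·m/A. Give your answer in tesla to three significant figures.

B ≈ 2.34×10⁻⁸ T

On axis B = (μ₀/4π)·2m/r³.
B = 2·(10⁻⁷)·(0.00113) / (0.213)³ = 2.339×10⁻⁸ T.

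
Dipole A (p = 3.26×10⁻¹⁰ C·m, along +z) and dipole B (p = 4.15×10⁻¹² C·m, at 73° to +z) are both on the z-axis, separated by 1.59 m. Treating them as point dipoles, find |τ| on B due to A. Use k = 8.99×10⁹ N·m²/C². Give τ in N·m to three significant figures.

τ ≈ 5.79×10⁻¹² N·m

The second dipole sits on the axis of the first, so the field there is axial: E₁ = 2kp₁/r³ along +z.
E₁ = 2(8.99×10⁹)(3.26×10⁻¹⁰)/(1.59)³ = 1.458 N/C.
Torque on the second dipole: τ = p₂ E₁ sinθ.
τ = (4.15×10⁻¹²)(1.458)·sin73° = 5.787×10⁻¹² N·m.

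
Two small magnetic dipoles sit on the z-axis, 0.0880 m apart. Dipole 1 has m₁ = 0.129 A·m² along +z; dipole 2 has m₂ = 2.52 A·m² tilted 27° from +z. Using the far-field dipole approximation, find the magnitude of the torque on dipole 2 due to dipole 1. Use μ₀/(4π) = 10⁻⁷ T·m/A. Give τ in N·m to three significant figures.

τ ≈ 4.33×10⁻⁵ N·m

Dipole B is on the axis of dipole A, so B₁ there is axial: B₁ = (μ₀/4π)·2m₁/r³ along +z.
B₁ = 2(10⁻⁷)(0.129)/(0.0880)³ = 3.786×10⁻⁵ T.
τ = m₂ B₁ sinθ.
τ = (2.52)(3.786×10⁻⁵)·sin27° = 4.331×10⁻⁵ N·m.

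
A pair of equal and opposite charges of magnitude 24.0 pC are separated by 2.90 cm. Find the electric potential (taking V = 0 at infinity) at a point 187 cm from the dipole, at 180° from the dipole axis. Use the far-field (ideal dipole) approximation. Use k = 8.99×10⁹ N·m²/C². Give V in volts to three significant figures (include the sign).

V ≈ -0.00179 V

Dipole moment p = qd = (2.40×10⁻¹¹ C)(0.0290 m) = 6.96×10⁻¹³ C·m.
The dipole potential is V = kp cosθ / r².
V = (8.99×10⁹)(6.96×10⁻¹³)·cos180° / (1.87)² = -0.001789 V.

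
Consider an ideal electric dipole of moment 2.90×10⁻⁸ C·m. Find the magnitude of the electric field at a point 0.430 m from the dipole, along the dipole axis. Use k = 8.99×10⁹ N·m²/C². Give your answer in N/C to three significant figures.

On the dipole axis E = 2kp/r³.
E = 2·(8.99×10⁹)(2.90×10⁻⁸) / (0.430)³ = 6558 N/C.

E ≈ 6560 N/C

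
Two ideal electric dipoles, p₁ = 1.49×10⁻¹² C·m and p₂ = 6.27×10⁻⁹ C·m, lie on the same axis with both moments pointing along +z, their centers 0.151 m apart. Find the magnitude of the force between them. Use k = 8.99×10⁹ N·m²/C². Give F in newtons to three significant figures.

On-axis field of dipole 1 at distance r: E = 2kp₁/r³. Force on dipole 2 is F = p₂·dE/dr (gradient along axis).
dE/dr = −6kp₁/r⁴, so |F| = 6kp₁p₂/r⁴ (attractive for aligned moments).
F = 6(8.99×10⁹)(1.49×10⁻¹²)(6.27×10⁻⁹)/(0.151)⁴ = 9.693×10⁻⁷ N.

F ≈ 9.69×10⁻⁷ N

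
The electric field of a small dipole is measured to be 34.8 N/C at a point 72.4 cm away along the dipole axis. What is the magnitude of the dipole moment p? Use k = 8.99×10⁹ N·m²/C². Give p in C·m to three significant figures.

On axis E = 2kp/r³, so p = Er³/(2k).
p = (34.8)·(0.724)³ / (2·8.99×10⁹) = 7.345×10⁻¹⁰ C·m.

p ≈ 7.35×10⁻¹⁰ C·m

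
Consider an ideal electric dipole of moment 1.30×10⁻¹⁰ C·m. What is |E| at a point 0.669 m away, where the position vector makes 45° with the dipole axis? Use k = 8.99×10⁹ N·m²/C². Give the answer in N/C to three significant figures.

At angle θ the dipole field magnitude is E = (kp/r³)·√(1 + 3cos²θ).
kp/r³ = (8.99×10⁹)(1.30×10⁻¹⁰) / (0.669)³ = 3.903 N/C.
√(1 + 3cos²45°) = √(1 + 3·0.5000) = √2.5000 ≈ 1.5811.
E ≈ 3.903 × 1.581 = 6.172 N/C.

E ≈ 6.17 N/C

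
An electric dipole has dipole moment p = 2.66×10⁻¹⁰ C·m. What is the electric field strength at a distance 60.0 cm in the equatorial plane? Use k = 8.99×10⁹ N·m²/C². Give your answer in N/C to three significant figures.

E ≈ 11.1 N/C

On the perpendicular bisector E = kp/r³ (half the axial value at the same distance).
E = (8.99×10⁹)(2.66×10⁻¹⁰) / (0.600)³ = 11.07 N/C.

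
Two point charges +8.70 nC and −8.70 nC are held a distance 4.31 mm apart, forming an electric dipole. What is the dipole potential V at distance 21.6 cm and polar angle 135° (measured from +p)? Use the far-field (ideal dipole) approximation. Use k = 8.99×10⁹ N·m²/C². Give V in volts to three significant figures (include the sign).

V ≈ -5.11 V

Dipole moment p = qd = (8.70×10⁻⁹ C)(0.00431 m) = 3.75×10⁻¹¹ C·m.
The dipole potential is V = kp cosθ / r².
V = (8.99×10⁹)(3.75×10⁻¹¹)·cos135° / (0.216)² = -5.109 V.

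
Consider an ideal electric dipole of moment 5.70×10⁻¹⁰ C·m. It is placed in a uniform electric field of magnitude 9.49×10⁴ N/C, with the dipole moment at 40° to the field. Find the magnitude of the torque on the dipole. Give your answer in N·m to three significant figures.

Torque on an electric dipole: τ = pE sinθ.
τ = (5.70×10⁻¹⁰)(9.49×10⁴)·sin40° = 3.477×10⁻⁵ N·m.

τ ≈ 3.48×10⁻⁵ N·m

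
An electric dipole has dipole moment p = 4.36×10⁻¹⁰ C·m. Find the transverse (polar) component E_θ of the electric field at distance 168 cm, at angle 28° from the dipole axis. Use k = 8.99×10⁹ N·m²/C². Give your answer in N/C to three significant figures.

For a dipole, E_θ = (kp sinθ)/r³.
kp/r³ = (8.99×10⁹)(4.36×10⁻¹⁰)/(1.68)³ = 0.8266 N/C.
E_θ = 0.8266·sin28° = 0.3881 N/C.

E_θ ≈ 0.388 N/C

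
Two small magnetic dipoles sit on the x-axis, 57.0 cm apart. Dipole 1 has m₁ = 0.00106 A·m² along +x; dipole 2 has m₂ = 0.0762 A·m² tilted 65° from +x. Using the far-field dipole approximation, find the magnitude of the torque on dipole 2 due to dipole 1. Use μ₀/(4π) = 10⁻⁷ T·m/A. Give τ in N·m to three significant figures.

τ ≈ 7.91×10⁻¹¹ N·m

Dipole B is on the axis of dipole A, so B₁ there is axial: B₁ = (μ₀/4π)·2m₁/r³ along +x.
B₁ = 2(10⁻⁷)(0.00106)/(0.570)³ = 1.145×10⁻⁹ T.
τ = m₂ B₁ sinθ.
τ = (0.0762)(1.145×10⁻⁹)·sin65° = 7.906×10⁻¹¹ N·m.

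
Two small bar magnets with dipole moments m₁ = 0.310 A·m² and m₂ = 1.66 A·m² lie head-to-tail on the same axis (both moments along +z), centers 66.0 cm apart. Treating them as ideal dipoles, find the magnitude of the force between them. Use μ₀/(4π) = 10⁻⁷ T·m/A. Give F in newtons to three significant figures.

F ≈ 1.63×10⁻⁶ N

On-axis B of dipole 1: B = (μ₀/4π)·2m₁/r³. Force on dipole 2: F = m₂·dB/dr.
dB/dr = −(μ₀/4π)·6m₁/r⁴, so |F| = (μ₀/4π)·6m₁m₂/r⁴.
F = 6(10⁻⁷)(0.310)(1.66)/(0.660)⁴ = 1.627×10⁻⁶ N.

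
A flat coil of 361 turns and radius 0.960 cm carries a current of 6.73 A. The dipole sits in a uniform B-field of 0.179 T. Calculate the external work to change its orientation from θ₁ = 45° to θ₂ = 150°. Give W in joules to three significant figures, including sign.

m = NIA = NIπa² = 361·(6.73)·π·(0.00960)² = 0.7034 A·m².
W_ext = ΔU = −mB cosθ₂ + mB cosθ₁ = mB(cosθ₁ − cosθ₂).
W = (0.7034)(0.179)·(cos45° − cos150°) = (0.1259)·(+1.5731) = 0.1981 J.

W ≈ 0.198 J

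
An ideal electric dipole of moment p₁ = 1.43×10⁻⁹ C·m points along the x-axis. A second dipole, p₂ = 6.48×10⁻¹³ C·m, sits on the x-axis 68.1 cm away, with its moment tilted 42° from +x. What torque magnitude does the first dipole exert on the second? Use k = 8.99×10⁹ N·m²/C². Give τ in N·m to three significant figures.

τ ≈ 3.53×10⁻¹¹ N·m

The second dipole sits on the axis of the first, so the field there is axial: E₁ = 2kp₁/r³ along +x.
E₁ = 2(8.99×10⁹)(1.43×10⁻⁹)/(0.681)³ = 81.41 N/C.
Torque on the second dipole: τ = p₂ E₁ sinθ.
τ = (6.48×10⁻¹³)(81.41)·sin42° = 3.530×10⁻¹¹ N·m.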